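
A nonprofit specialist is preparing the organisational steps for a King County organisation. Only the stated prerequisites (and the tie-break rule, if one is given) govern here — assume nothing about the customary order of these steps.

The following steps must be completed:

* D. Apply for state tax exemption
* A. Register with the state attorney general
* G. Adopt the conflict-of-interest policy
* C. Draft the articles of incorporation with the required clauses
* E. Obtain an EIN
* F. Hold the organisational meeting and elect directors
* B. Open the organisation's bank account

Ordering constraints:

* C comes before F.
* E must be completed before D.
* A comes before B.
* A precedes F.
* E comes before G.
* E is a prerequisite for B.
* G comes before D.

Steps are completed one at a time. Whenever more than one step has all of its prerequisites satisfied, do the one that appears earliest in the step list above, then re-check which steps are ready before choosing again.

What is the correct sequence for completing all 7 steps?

A, C, E, G, D, F, B

Nothing is required for A, C and E. A is listed earlier → A first.
Now C and E have their prerequisites met. C is listed earlier, so C next.
F now also ready, so the ready set is {E, F}; E is listed earlier → E.
Now G, F and B have their prerequisites met. G is listed earlier, so G next.
D now also ready, so the ready set is {D, F, B}; D is listed earlier → D.
Ready: F and B. F is listed earlier → F.
Next only B has its prerequisites met → B.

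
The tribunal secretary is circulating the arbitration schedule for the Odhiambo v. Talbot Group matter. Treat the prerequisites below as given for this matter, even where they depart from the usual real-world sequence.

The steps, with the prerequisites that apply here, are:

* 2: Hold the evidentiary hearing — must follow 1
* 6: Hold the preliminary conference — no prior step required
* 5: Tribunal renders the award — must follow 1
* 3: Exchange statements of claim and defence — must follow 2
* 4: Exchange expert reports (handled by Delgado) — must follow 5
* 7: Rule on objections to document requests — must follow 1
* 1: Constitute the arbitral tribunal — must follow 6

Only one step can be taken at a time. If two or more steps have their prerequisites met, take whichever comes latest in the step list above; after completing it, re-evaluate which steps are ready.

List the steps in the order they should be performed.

6 1 7 5 4 2 3

6 is the only step with nothing outstanding, so it goes first.
That leaves 1 as the only ready step → 1.
Now 7, 5 and 2 have their prerequisites met. 7 is listed later, so 7 next.
5 and 2 are both available; 5 is listed later → 5.
Ready: 4 and 2. 4 is listed later → 4.
Next only 2 has its prerequisites met → 2.
3 needed 2, now all done → 3.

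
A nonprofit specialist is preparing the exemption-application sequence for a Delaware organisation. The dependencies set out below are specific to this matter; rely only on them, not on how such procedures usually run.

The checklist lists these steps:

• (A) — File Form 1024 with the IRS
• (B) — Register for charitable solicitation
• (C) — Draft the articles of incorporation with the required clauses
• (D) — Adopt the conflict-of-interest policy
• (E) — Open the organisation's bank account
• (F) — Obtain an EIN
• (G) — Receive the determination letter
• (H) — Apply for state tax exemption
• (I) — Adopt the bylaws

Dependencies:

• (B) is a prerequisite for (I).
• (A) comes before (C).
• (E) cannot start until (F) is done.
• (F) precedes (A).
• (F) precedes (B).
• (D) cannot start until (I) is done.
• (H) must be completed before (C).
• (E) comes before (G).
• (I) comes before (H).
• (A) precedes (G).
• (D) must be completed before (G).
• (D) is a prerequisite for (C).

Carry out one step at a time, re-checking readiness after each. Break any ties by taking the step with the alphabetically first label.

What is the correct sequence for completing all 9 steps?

(F), (A), (B), (E), (I), (D), (G), (H), (C)

(F) is the only step with nothing outstanding, so it goes first.
Ready: (A), (B) and (E). (A) has the earlier label → (A).
Now (B) and (E) have their prerequisites met. (B) has the earlier label, so (B) next.
(E) and (I) are both available; (E) has the earlier label → (E).
(I) is the only step now ready → (I).
Now (D) and (H) have their prerequisites met. (D) has the earlier label, so (D) next.
Now (G) and (H) have their prerequisites met. (G) has the earlier label, so (G) next.
(H) is the only step now ready → (H).
(C) needed (A), (D) and (H), now all done → (C).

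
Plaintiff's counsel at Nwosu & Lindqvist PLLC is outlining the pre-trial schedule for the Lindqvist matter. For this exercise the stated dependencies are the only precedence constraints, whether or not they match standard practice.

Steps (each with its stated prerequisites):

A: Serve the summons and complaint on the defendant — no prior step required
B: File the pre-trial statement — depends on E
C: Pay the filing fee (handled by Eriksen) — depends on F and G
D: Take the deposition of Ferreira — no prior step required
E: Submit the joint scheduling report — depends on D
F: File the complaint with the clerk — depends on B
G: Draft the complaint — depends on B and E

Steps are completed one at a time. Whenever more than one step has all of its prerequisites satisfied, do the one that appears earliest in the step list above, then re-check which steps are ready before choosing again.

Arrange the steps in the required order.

A D E B F G C

Nothing is required for A and D. A is listed earlier → A first.
Next only D has its prerequisites met → D.
Next only E has its prerequisites met → E.
B needed E, now all done → B.
Ready: F and G. F is listed earlier → F.
Next only G has its prerequisites met → G.
That leaves C as the only ready step → C.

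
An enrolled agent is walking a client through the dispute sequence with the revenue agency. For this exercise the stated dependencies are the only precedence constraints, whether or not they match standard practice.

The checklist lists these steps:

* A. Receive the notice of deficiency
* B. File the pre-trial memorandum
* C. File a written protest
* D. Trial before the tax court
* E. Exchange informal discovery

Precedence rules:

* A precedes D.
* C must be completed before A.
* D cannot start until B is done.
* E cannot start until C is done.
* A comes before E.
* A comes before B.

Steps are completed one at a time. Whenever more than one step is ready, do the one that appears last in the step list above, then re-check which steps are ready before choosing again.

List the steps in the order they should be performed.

C is the only step with nothing outstanding, so it goes first.
A needed C, now all done → A.
Ready: E and B. E is listed later → E.
B needed A, now all done → B.
D needed B and A, now all done → D.

C, A, E, B, D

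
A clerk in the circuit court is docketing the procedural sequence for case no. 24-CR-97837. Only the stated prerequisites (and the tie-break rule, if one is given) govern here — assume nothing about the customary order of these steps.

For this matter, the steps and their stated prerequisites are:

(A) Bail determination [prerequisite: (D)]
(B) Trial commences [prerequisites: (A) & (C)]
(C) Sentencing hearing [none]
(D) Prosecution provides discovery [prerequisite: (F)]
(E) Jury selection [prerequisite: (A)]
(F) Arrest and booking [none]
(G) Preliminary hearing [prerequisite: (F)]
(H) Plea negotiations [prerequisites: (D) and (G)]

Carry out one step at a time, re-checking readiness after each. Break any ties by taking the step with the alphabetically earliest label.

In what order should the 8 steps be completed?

(C) → (F) → (D) → (A) → (B) → (E) → (G) → (H)

(C) and (F) have no prerequisites; (C) has the earlier label, so (C) is first.
(F) is the only step now ready → (F).
(D) and (G) are both available; (D) has the earlier label → (D).
(A) and (G) are both available; (A) has the earlier label → (A).
(B) and (E) now also ready, so the ready set is {(B), (E), (G)}; (B) has the earlier label → (B).
Ready: (E) and (G). (E) has the earlier label → (E).
(G) is the only step now ready → (G).
(H) is the only step now ready → (H).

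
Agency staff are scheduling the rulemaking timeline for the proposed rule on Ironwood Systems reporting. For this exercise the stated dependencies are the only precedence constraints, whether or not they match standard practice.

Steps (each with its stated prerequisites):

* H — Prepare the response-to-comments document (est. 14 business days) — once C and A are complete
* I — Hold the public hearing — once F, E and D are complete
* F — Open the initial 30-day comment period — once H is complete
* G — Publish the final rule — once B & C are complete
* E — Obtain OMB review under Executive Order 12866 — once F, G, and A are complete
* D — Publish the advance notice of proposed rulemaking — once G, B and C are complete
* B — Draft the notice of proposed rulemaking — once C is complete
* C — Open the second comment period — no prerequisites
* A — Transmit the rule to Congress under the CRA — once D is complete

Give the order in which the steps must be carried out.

C is the only step with nothing outstanding, so it goes first.
B is the only step now ready → B.
Next only G has its prerequisites met → G.
That leaves D as the only ready step → D.
A needed D, now all done → A.
H needed C and A, now all done → H.
That leaves F as the only ready step → F.
E needed F, G and A, now all done → E.
I needed F, E and D, now all done → I.

C, B, G, D, A, H, F, E, I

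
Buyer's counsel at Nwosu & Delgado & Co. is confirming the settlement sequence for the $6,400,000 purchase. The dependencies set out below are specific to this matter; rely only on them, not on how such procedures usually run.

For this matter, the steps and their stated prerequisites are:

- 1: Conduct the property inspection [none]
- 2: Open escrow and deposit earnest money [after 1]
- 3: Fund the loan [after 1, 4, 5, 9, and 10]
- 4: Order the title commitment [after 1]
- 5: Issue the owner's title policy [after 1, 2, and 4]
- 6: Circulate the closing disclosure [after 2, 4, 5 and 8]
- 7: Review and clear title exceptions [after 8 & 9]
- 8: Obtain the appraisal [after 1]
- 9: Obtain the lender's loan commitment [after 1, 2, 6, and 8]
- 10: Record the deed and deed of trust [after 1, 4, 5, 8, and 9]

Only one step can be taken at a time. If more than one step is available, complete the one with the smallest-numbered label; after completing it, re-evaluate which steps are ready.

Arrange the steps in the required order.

1 has no prerequisites → 1 first.
2, 4 and 8 are all available; 2 has the earlier label → 2.
4 and 8 are both available; 4 has the earlier label → 4.
5 now also ready, so the ready set is {5, 8}; 5 has the earlier label → 5.
That leaves 8 as the only ready step → 8.
6 needed 2, 4, 5 and 8, now all done → 6.
That leaves 9 as the only ready step → 9.
Ready: 7 and 10. 7 has the earlier label → 7.
Next only 10 has its prerequisites met → 10.
3 is the only step now ready → 3.

1 2 4 5 8 6 9 7 10 3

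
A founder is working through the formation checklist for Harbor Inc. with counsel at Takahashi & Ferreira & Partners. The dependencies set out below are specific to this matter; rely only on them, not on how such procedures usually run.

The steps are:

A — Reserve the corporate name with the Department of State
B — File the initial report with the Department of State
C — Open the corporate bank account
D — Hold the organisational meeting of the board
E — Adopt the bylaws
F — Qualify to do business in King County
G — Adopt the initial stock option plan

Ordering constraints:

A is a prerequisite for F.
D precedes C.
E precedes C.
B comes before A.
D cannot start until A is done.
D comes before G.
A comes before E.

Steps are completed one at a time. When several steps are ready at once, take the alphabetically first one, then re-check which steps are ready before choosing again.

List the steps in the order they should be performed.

B A D E C F G

Only B has no prerequisites, so it is first.
A needed B, now all done → A.
D, E and F are all available; D has the earlier label → D.
Ready: E, F and G. E has the earlier label → E.
C now also ready, so the ready set is {C, F, G}; C has the earlier label → C.
Now F and G have their prerequisites met. F has the earlier label, so F next.
G is the only step now ready → G.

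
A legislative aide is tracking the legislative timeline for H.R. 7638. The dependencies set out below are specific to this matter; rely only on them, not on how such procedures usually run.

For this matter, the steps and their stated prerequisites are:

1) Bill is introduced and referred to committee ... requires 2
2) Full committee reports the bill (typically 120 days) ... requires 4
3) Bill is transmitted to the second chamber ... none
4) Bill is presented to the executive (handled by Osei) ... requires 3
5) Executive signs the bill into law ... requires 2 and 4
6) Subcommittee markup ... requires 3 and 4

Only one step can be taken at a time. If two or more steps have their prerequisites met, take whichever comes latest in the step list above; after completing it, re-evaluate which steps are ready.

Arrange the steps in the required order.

3 is the only step with nothing outstanding, so it goes first.
Next only 4 has its prerequisites met → 4.
Now 6 and 2 have their prerequisites met. 6 is listed later, so 6 next.
2 is the only step now ready → 2.
Ready: 5 and 1. 5 is listed later → 5.
1 is the only step now ready → 1.

3 → 4 → 6 → 2 → 5 → 1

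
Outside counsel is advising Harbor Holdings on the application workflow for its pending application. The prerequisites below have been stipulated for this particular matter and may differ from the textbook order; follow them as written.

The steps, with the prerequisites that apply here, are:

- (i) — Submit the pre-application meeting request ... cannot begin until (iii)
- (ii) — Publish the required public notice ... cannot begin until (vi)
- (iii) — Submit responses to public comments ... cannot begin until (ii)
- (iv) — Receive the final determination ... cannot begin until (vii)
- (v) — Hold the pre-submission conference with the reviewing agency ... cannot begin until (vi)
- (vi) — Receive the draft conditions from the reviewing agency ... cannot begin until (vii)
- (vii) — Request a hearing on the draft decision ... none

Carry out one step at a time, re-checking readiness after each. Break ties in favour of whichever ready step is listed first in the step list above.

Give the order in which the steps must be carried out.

(vii) has no prerequisites → (vii) first.
Ready: (iv) and (vi). (iv) is listed earlier → (iv).
That leaves (vi) as the only ready step → (vi).
Ready: (ii) and (v). (ii) is listed earlier → (ii).
(iii) now also ready, so the ready set is {(iii), (v)}; (iii) is listed earlier → (iii).
Now (i) and (v) have their prerequisites met. (i) is listed earlier, so (i) next.
(v) is the only step now ready → (v).

(vii), (iv), (vi), (ii), (iii), (i), (v)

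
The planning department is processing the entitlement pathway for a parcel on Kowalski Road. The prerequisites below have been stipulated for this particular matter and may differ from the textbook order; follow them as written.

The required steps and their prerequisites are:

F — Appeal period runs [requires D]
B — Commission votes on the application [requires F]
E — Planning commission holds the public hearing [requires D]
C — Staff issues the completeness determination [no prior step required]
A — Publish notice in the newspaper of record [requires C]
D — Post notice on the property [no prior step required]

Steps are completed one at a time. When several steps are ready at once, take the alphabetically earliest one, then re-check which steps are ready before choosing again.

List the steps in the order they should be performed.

C and D have no prerequisites; C has the earlier label, so C is first.
A now also ready, so the ready set is {A, D}; A has the earlier label → A.
Next only D has its prerequisites met → D.
Ready: E and F. E has the earlier label → E.
F is the only step now ready → F.
Next only B has its prerequisites met → B.

C, A, D, E, F, B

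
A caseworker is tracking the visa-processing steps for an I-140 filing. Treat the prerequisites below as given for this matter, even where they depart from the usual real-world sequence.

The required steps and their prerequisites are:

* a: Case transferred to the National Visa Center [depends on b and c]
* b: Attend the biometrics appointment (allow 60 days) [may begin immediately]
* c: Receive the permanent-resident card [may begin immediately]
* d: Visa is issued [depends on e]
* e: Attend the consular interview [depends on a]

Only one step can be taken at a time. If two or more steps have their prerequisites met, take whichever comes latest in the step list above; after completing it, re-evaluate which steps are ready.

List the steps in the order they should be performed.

c and b have no prerequisites; c is listed later, so c is first.
That leaves b as the only ready step → b.
Next only a has its prerequisites met → a.
e is the only step now ready → e.
That leaves d as the only ready step → d.

c, b, a, e, d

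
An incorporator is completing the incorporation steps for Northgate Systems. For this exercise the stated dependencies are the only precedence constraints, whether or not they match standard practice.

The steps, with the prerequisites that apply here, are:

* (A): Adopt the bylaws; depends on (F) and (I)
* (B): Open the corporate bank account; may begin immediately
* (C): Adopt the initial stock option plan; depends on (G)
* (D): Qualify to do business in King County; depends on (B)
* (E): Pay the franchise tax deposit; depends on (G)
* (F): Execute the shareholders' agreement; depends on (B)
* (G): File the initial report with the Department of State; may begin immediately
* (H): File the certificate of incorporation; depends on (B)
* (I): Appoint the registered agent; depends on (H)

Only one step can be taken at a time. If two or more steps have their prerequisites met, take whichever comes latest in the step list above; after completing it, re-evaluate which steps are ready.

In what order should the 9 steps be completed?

(G), (E), (C), (B), (H), (I), (F), (D), (A)

(G) and (B) have no prerequisites; (G) is listed later, so (G) is first.
Ready: (E), (C) and (B). (E) is listed later → (E).
Now (C) and (B) have their prerequisites met. (C) is listed later, so (C) next.
That leaves (B) as the only ready step → (B).
Now (H), (F) and (D) have their prerequisites met. (H) is listed later, so (H) next.
Now (I), (F) and (D) have their prerequisites met. (I) is listed later, so (I) next.
Now (F) and (D) have their prerequisites met. (F) is listed later, so (F) next.
(A) now also ready, so the ready set is {(D), (A)}; (D) is listed later → (D).
(A) needed (I) and (F), now all done → (A).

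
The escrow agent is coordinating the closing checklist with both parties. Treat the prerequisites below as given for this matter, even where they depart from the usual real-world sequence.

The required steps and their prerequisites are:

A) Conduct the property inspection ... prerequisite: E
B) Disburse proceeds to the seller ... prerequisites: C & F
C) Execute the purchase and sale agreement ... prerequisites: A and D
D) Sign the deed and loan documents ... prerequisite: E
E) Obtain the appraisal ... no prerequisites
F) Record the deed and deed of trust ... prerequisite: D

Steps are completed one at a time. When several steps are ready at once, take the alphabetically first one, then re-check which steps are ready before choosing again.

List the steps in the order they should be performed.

E → A → D → C → F → B

Only E has no prerequisites, so it is first.
A and D are both available; A has the earlier label → A.
That leaves D as the only ready step → D.
Now C and F have their prerequisites met. C has the earlier label, so C next.
That leaves F as the only ready step → F.
B is the only step now ready → B.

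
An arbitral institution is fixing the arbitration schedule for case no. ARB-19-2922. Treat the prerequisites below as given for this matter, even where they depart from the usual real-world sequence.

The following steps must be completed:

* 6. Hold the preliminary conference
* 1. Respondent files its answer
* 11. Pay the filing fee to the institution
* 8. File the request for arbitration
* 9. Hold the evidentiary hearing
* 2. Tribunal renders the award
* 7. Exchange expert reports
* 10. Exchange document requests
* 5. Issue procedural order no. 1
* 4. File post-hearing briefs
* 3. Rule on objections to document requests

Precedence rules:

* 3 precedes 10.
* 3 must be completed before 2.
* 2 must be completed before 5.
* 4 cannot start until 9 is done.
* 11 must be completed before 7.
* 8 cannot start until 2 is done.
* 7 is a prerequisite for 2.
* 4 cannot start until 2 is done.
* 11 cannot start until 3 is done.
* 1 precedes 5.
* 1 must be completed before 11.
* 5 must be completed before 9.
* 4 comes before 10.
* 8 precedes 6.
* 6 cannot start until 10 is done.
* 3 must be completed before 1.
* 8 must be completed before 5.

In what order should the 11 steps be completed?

3 has no prerequisites → 3 first.
Next only 1 has its prerequisites met → 1.
That leaves 11 as the only ready step → 11.
That leaves 7 as the only ready step → 7.
2 needed 7 and 3, now all done → 2.
8 needed 2, now all done → 8.
5 needed 1, 8 and 2, now all done → 5.
9 needed 5, now all done → 9.
4 is the only step now ready → 4.
10 needed 4 and 3, now all done → 10.
6 needed 8 and 10, now all done → 6.

3, 1, 11, 7, 2, 8, 5, 9, 4, 10, 6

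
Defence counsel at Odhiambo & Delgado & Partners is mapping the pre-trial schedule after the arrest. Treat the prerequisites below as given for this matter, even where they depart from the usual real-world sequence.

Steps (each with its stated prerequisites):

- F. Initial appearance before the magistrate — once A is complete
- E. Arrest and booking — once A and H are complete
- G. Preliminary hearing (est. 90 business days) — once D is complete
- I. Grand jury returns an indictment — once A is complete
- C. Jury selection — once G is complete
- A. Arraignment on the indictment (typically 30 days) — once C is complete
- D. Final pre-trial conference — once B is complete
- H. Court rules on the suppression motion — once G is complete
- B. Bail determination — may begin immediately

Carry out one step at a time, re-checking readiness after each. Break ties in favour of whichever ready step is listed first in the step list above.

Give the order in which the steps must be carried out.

B D G C A F I H E

B is the only step with nothing outstanding, so it goes first.
D is the only step now ready → D.
G needed D, now all done → G.
Now C and H have their prerequisites met. C is listed earlier, so C next.
Now A and H have their prerequisites met. A is listed earlier, so A next.
F and I now also ready, so the ready set is {F, I, H}; F is listed earlier → F.
Ready: I and H. I is listed earlier → I.
H needed G, now all done → H.
E is the only step now ready → E.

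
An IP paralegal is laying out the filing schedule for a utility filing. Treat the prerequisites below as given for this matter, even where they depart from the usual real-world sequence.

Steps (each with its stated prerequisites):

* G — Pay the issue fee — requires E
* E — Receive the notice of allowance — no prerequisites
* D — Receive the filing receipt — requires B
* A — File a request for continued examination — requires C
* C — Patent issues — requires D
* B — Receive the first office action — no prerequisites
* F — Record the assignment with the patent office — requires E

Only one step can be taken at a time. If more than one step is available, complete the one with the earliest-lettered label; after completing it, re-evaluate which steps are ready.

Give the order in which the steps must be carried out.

B, D, C, A, E, F, G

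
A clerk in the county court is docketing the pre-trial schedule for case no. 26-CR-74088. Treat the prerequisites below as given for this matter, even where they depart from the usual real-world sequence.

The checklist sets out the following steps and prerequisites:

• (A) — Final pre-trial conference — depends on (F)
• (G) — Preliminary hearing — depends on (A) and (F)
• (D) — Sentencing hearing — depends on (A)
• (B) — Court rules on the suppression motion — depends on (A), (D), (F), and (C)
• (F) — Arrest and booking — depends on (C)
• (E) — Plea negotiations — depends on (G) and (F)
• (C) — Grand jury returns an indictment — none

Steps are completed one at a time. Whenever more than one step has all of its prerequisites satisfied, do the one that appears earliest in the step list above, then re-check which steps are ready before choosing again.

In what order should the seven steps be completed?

Only (C) has no prerequisites, so it is first.
(F) needed (C), now all done → (F).
(A) needed (F), now all done → (A).
(G) and (D) are both available; (G) is listed earlier → (G).
(E) now also ready, so the ready set is {(D), (E)}; (D) is listed earlier → (D).
(B) now also ready, so the ready set is {(B), (E)}; (B) is listed earlier → (B).
That leaves (E) as the only ready step → (E).

(C), (F), (A), (G), (D), (B), (E)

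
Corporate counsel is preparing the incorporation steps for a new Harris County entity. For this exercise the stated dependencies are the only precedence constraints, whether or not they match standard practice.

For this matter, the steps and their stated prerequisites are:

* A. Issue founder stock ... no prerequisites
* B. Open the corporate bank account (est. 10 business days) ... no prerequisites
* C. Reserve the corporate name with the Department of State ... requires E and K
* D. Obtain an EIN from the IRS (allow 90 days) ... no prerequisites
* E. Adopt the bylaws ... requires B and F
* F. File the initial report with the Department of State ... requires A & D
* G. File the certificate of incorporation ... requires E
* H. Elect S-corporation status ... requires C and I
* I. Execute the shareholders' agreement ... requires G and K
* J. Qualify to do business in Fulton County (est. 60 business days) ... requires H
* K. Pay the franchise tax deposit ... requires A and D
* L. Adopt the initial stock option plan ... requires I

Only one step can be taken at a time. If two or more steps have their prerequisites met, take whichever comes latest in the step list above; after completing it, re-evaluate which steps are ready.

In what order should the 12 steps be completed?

D B A K F E G I L C H J

Nothing is required for D, B and A. D is listed later → D first.
Ready: B and A. B is listed later → B.
A is the only step now ready → A.
K and F are both available; K is listed later → K.
That leaves F as the only ready step → F.
That leaves E as the only ready step → E.
Now G and C have their prerequisites met. G is listed later, so G next.
Ready: I and C. I is listed later → I.
Ready: L and C. L is listed later → L.
C is the only step now ready → C.
H needed I and C, now all done → H.
J needed H, now all done → J.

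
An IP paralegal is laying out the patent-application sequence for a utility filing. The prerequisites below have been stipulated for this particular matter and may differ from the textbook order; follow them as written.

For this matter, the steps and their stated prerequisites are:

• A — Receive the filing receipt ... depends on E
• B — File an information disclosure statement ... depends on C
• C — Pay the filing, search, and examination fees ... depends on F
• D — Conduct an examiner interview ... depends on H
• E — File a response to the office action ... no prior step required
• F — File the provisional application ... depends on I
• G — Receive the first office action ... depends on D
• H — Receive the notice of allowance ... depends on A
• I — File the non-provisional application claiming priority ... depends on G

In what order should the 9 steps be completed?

E, A, H, D, G, I, F, C, B

Only E has no prerequisites, so it is first.
A needed E, now all done → A.
H needed A, now all done → H.
Next only D has its prerequisites met → D.
G needed D, now all done → G.
That leaves I as the only ready step → I.
Next only F has its prerequisites met → F.
C needed F, now all done → C.
Next only B has its prerequisites met → B.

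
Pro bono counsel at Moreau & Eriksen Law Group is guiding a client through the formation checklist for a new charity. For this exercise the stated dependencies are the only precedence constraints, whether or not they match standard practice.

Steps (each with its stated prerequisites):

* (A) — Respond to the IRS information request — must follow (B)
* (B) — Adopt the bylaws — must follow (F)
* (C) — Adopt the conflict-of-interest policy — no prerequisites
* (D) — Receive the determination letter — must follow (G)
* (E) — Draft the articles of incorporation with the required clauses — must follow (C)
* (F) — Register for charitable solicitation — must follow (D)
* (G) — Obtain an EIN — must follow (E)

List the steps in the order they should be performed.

(C), (E), (G), (D), (F), (B), (A)

Only (C) has no prerequisites, so it is first.
(E) needed (C), now all done → (E).
(G) needed (E), now all done → (G).
Next only (D) has its prerequisites met → (D).
(F) is the only step now ready → (F).
(B) needed (F), now all done → (B).
Next only (A) has its prerequisites met → (A).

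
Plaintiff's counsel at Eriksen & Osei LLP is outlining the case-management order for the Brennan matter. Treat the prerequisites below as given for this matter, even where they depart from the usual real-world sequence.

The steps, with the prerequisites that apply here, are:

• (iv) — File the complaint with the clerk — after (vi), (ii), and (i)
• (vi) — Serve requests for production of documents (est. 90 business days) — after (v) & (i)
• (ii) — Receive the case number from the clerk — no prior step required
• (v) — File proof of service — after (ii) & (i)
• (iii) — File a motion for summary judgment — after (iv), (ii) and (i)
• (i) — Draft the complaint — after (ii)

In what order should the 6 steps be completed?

(ii) → (i) → (v) → (vi) → (iv) → (iii)

(ii) is the only step with nothing outstanding, so it goes first.
(i) is the only step now ready → (i).
That leaves (v) as the only ready step → (v).
That leaves (vi) as the only ready step → (vi).
Next only (iv) has its prerequisites met → (iv).
(iii) needed (iv), (ii) and (i), now all done → (iii).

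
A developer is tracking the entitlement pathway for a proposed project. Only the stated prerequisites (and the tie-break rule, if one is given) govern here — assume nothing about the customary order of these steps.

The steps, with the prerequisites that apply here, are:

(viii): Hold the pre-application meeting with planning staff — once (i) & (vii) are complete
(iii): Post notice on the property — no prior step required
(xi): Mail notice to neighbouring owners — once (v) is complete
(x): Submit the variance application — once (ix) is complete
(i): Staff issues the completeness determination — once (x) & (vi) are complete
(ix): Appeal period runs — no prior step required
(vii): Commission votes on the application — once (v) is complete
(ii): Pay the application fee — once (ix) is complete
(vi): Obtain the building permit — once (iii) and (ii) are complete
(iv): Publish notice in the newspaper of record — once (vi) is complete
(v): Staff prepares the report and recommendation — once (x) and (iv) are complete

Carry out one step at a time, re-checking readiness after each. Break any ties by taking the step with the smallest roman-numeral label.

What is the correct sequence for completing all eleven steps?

(iii) → (ix) → (ii) → (vi) → (iv) → (x) → (i) → (v) → (vii) → (viii) → (xi)

(iii) and (ix) have no prerequisites; (iii) has the earlier label, so (iii) is first.
Next only (ix) has its prerequisites met → (ix).
Now (ii) and (x) have their prerequisites met. (ii) has the earlier label, so (ii) next.
(vi) now also ready, so the ready set is {(vi), (x)}; (vi) has the earlier label → (vi).
Ready: (iv) and (x). (iv) has the earlier label → (iv).
(x) needed (ix), now all done → (x).
Now (i) and (v) have their prerequisites met. (i) has the earlier label, so (i) next.
(v) needed (iv) and (x), now all done → (v).
Ready: (vii) and (xi). (vii) has the earlier label → (vii).
(viii) and (xi) are both available; (viii) has the earlier label → (viii).
(xi) needed (v), now all done → (xi).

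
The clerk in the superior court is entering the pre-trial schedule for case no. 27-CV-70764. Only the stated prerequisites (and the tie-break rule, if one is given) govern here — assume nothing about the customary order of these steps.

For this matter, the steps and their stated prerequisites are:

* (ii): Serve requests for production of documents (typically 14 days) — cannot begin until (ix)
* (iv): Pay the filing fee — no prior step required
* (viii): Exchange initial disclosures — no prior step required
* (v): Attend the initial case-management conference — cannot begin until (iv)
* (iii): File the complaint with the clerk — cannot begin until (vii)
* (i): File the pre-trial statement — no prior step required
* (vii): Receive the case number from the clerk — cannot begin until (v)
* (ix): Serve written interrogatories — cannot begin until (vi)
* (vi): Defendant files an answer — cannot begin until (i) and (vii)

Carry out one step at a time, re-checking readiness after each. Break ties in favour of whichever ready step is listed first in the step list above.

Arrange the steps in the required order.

(iv) → (viii) → (v) → (i) → (vii) → (iii) → (vi) → (ix) → (ii)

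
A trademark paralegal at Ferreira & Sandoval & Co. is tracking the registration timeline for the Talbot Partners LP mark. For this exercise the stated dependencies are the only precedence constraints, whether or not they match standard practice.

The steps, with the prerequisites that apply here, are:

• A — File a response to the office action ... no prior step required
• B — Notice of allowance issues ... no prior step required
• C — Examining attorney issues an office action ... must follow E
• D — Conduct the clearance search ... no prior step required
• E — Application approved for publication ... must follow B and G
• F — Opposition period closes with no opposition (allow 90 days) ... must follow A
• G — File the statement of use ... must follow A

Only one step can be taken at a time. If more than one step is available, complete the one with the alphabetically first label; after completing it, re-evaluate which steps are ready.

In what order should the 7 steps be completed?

A → B → D → F → G → E → C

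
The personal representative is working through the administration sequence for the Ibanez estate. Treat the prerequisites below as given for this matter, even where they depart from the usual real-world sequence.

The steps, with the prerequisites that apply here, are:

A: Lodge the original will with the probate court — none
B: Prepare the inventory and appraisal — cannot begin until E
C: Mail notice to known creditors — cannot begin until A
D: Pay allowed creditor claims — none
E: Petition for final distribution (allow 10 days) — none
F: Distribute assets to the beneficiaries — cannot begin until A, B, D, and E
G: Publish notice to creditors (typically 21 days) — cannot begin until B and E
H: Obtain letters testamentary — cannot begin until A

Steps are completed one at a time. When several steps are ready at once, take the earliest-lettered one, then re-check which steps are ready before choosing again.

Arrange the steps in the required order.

A, C, D, E, B, F, G, H

A, D and E have no prerequisites; A has the earlier label, so A is first.
C, D, E and H are all available; C has the earlier label → C.
Ready: D, E and H. D has the earlier label → D.
E and H are both available; E has the earlier label → E.
B now also ready, so the ready set is {B, H}; B has the earlier label → B.
F, G and H are all available; F has the earlier label → F.
Ready: G and H. G has the earlier label → G.
That leaves H as the only ready step → H.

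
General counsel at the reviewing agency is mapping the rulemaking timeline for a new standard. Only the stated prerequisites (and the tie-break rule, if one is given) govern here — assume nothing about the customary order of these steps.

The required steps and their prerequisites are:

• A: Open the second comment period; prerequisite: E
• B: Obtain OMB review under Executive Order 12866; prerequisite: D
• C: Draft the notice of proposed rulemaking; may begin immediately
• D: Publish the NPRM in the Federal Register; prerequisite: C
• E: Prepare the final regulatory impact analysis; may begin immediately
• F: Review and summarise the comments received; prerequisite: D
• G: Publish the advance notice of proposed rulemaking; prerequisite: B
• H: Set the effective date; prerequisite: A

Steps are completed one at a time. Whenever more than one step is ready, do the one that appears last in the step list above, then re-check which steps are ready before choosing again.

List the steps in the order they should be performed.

E and C have no prerequisites; E is listed later, so E is first.
Now C and A have their prerequisites met. C is listed later, so C next.
D and A are both available; D is listed later → D.
Now F, B and A have their prerequisites met. F is listed later, so F next.
Ready: B and A. B is listed later → B.
G now also ready, so the ready set is {G, A}; G is listed later → G.
A is the only step now ready → A.
That leaves H as the only ready step → H.

E → C → D → F → B → G → A → H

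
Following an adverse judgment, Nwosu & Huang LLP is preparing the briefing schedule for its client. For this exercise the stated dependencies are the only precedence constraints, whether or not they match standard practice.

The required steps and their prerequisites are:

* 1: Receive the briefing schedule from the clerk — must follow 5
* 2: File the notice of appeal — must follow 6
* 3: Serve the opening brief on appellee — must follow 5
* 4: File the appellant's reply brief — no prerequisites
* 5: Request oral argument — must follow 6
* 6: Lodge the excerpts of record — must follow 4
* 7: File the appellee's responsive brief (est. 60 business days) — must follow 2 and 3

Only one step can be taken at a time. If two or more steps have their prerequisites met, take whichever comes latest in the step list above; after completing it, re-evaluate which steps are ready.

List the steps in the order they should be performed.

Only 4 has no prerequisites, so it is first.
6 needed 4, now all done → 6.
5 and 2 are both available; 5 is listed later → 5.
3 and 1 now also ready, so the ready set is {3, 2, 1}; 3 is listed later → 3.
Ready: 2 and 1. 2 is listed later → 2.
Ready: 7 and 1. 7 is listed later → 7.
1 needed 5, now all done → 1.

4, 6, 5, 3, 2, 7, 1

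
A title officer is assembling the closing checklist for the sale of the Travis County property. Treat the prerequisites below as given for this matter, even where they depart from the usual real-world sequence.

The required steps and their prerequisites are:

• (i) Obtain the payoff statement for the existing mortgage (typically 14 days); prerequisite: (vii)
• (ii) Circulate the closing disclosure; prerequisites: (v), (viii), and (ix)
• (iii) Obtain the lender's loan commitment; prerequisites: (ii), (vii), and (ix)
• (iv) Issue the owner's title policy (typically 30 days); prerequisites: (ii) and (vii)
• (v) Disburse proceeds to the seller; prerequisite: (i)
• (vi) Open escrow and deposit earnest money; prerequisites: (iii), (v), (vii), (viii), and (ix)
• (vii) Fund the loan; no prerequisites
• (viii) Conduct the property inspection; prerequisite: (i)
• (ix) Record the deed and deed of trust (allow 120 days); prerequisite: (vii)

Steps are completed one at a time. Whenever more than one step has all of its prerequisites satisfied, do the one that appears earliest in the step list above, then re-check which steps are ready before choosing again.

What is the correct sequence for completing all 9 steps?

(vii), (i), (v), (viii), (ix), (ii), (iii), (iv), (vi)

Only (vii) has no prerequisites, so it is first.
Ready: (i) and (ix). (i) is listed earlier → (i).
Now (v), (viii) and (ix) have their prerequisites met. (v) is listed earlier, so (v) next.
(viii) and (ix) are both available; (viii) is listed earlier → (viii).
(ix) is the only step now ready → (ix).
Next only (ii) has its prerequisites met → (ii).
Ready: (iii) and (iv). (iii) is listed earlier → (iii).
(vi) now also ready, so the ready set is {(iv), (vi)}; (iv) is listed earlier → (iv).
(vi) is the only step now ready → (vi).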